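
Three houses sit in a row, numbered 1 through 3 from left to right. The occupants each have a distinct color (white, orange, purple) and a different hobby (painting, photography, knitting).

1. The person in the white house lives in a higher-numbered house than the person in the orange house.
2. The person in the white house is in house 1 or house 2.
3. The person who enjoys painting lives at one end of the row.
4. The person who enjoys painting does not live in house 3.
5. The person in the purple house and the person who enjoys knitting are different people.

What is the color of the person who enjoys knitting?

white

Clue 2: the person in the white house is in house 2.
By clue 4, the person who enjoys painting is in house 1.
The only color still possible for house 1 is orange.
House 3 color: only purple fits.
Clue 5: the person who enjoys knitting is in house 2.
House 3's hobby must be photography (nothing else left).
So: house 1 = orange/painting, house 2 = white/knitting, house 3 = purple/photography.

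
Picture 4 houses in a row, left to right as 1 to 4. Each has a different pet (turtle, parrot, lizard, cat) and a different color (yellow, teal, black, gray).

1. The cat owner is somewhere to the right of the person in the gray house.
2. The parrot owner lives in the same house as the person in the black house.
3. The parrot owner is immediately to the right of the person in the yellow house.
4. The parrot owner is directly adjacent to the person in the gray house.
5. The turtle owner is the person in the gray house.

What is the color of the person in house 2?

The cat owner is narrowed to house 2 or 3 or 4; consider each.
Placing it in house 2 and house 3 leads to a contradiction, so it's in house 4.
House 4's color must be teal (nothing else left).
The parrot owner is narrowed to house 2 or 3; consider each.
Placing it in house 3 leads to a contradiction, so it's in house 2.
Clue 2: the person in the black house is in house 2.
The person in the yellow house is in house 1 (clue 3).
The only color still possible for house 3 is gray.
By clue 5, the turtle owner is in house 3.
House 1 pet: only lizard fits.
So: house 1 = lizard/yellow, house 2 = parrot/black, house 3 = turtle/gray, house 4 = cat/teal.

black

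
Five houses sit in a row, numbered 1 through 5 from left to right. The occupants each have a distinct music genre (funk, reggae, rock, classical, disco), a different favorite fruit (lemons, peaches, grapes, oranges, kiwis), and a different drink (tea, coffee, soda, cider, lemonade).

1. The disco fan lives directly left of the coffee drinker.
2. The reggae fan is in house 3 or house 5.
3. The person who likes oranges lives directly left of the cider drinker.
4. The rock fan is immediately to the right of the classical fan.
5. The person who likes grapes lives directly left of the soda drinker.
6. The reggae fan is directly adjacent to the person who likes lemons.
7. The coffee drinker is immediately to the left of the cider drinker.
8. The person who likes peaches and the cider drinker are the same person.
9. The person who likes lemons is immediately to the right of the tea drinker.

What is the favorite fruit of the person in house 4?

The reggae fan is narrowed to house 3 or 5; consider each.
Placing it in house 5 leads to a contradiction, so it's in house 3.
So house 5 gets kiwis for favorite fruit.
House 1 favorite fruit: only grapes fits.
By clue 5, the soda drinker is in house 2.
That leaves lemonade as the drink for house 5.
The disco fan is in house 2 (clue 1).
The cider drinker is in house 4 (clue 7).
From clue 8, the person who likes peaches must be in house 4.
The only favorite fruit still possible for house 3 is oranges.
House 1 drink: only tea fits.
That leaves coffee as the drink for house 3.
Clue 4 places the classical fan in house 4.
House 1's music genre must be funk (nothing else left).
The only music genre still possible for house 5 is rock.
House 2 favorite fruit: only lemons fits.
So: house 1 = funk/grapes/tea, house 2 = disco/lemons/soda, house 3 = reggae/oranges/coffee, house 4 = classical/peaches/cider, house 5 = rock/kiwis/lemonade.

peaches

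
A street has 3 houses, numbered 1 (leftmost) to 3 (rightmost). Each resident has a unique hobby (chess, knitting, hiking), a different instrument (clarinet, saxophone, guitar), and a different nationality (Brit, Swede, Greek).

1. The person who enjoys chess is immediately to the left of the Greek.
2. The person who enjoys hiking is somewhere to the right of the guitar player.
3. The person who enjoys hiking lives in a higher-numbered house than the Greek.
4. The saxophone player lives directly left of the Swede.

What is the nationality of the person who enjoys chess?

Clue 3: the person who enjoys hiking is in house 3.
By clue 3, the Greek is in house 2.
House 3 instrument: only clarinet fits.
So house 1 gets Brit for nationality.
House 3's nationality must be Swede (nothing else left).
Clue 1 places the person who enjoys chess in house 1.
The saxophone player is in house 2 (clue 4).
House 2's hobby must be knitting (nothing else left).
The only instrument still possible for house 1 is guitar.
So: house 1 = chess/guitar/Brit, house 2 = knitting/saxophone/Greek, house 3 = hiking/clarinet/Swede.

Brit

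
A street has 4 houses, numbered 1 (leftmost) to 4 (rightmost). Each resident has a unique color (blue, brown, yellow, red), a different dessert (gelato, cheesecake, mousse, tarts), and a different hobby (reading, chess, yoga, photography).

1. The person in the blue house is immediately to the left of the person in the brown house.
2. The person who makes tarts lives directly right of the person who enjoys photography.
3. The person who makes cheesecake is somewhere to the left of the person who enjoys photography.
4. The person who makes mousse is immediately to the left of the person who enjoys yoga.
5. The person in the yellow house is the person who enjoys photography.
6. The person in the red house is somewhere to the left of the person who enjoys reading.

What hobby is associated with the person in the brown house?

reading

So house 4 gets brown for color.
So house 1 gets chess for hobby.
The person in the blue house is in house 3 (clue 1).
House 1 color: only red fits.
The only color still possible for house 2 is yellow.
Clue 5 places the person who enjoys photography in house 2.
From clue 2, the person who makes tarts must be in house 3.
Clue 3: the person who makes cheesecake is in house 1.
So house 4 gets gelato for dessert.
Clue 4: the person who enjoys yoga is in house 3.
That leaves mousse as the dessert for house 2.
That leaves reading as the hobby for house 4.
So: house 1 = red/cheesecake/chess, house 2 = yellow/mousse/photography, house 3 = blue/tarts/yoga, house 4 = brown/gelato/reading.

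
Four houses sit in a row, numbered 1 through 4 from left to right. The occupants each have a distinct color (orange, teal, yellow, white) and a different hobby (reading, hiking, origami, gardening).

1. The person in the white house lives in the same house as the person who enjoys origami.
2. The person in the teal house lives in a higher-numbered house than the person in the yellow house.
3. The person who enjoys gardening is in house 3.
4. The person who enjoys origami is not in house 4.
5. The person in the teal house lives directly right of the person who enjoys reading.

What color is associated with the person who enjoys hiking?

By clue 3, the person who enjoys gardening is in house 3.
That leaves hiking as the hobby for house 4.
So house 4 gets orange for color.
The only color still possible for house 3 is teal.
The person who enjoys reading is in house 2 (clue 5).
House 1's hobby must be origami (nothing else left).
Clue 1: the person in the white house is in house 1.
The only color still possible for house 2 is yellow.
So: house 1 = white/origami, house 2 = yellow/reading, house 3 = teal/gardening, house 4 = orange/hiking.

orange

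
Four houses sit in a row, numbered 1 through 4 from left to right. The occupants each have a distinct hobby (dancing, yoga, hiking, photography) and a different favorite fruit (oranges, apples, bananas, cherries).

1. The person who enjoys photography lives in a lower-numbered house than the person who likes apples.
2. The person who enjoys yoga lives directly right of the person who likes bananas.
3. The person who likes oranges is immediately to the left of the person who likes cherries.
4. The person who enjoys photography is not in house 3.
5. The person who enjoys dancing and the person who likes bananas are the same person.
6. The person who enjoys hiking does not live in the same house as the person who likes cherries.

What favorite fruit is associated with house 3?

bananas

The person who enjoys photography is narrowed to house 1 or 2; consider each.
Placing it in house 1 leads to a contradiction, so it's in house 2.
The person who enjoys dancing is in house 3 (clue 5).
From clue 5, the person who likes bananas must be in house 3.
House 1's hobby must be hiking (nothing else left).
House 4 hobby: only yoga fits.
The only favorite fruit still possible for house 1 is oranges.
The only favorite fruit still possible for house 2 is cherries.
House 4 favorite fruit: only apples fits.
So: house 1 = hiking/oranges, house 2 = photography/cherries, house 3 = dancing/bananas, house 4 = yoga/apples.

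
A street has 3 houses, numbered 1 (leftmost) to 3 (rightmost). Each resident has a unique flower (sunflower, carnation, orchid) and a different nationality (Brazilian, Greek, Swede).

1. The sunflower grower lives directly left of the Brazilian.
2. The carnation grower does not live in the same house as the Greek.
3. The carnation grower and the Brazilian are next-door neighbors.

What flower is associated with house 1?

sunflower

The sunflower grower is narrowed to house 1 or 2; consider each.
Placing it in house 2 leads to a contradiction, so it's in house 1.
From clue 1, the Brazilian must be in house 2.
House 2 flower: only orchid fits.
So house 3 gets carnation for flower.
The Greek is in house 1 (clue 2).
House 3's nationality must be Swede (nothing else left).
So: house 1 = sunflower/Greek, house 2 = orchid/Brazilian, house 3 = carnation/Swede.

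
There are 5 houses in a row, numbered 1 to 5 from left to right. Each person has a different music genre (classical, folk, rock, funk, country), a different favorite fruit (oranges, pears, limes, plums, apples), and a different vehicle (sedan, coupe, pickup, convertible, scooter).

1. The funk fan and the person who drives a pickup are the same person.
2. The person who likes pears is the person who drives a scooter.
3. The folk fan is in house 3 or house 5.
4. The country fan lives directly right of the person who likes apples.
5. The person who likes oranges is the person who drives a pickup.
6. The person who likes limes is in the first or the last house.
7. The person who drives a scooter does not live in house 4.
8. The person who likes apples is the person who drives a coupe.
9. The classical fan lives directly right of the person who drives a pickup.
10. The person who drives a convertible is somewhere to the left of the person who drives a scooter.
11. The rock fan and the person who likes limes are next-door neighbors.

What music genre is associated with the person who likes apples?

House 1's music genre must be funk (nothing else left).
From clue 1, the person who drives a pickup must be in house 1.
By clue 5, the person who likes oranges is in house 1.
The classical fan is in house 2 (clue 9).
The only music genre still possible for house 4 is rock.
House 5's favorite fruit must be limes (nothing else left).
The person who drives a convertible is in house 2 (clue 10).
Clue 10: the person who drives a scooter is in house 3.
That leaves sedan as the vehicle for house 5.
Clue 2: the person who likes pears is in house 3.
From clue 8, the person who likes apples must be in house 4.
House 2 favorite fruit: only plums fits.
That leaves coupe as the vehicle for house 4.
Clue 4: the country fan is in house 5.
That leaves folk as the music genre for house 3.
So: house 1 = funk/oranges/pickup, house 2 = classical/plums/convertible, house 3 = folk/pears/scooter, house 4 = rock/apples/coupe, house 5 = country/limes/sedan.

rock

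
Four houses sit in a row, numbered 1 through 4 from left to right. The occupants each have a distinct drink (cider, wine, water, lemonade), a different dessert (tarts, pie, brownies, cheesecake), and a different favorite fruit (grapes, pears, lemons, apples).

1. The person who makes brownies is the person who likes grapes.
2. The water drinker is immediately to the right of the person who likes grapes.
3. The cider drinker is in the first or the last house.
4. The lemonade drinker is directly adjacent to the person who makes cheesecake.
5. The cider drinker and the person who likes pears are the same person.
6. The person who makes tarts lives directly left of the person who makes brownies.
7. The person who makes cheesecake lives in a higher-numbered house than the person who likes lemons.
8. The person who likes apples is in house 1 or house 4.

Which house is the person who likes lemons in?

The cider drinker is narrowed to house 1 or 4; consider each.
Placing it in house 4 leads to a contradiction, so it's in house 1.
By clue 5, the person who likes pears is in house 1.
House 4's favorite fruit must be apples (nothing else left).
The water drinker is narrowed to house 3 or 4; consider each.
Placing it in house 3 leads to a contradiction, so it's in house 4.
Clue 2: the person who likes grapes is in house 3.
House 2's favorite fruit must be lemons (nothing else left).
Clue 1: the person who makes brownies is in house 3.
From clue 6, the person who makes tarts must be in house 2.
So house 1 gets pie for dessert.
That leaves cheesecake as the dessert for house 4.
Clue 4: the lemonade drinker is in house 3.
So house 2 gets wine for drink.
So: house 1 = cider/pie/pears, house 2 = wine/tarts/lemons, house 3 = lemonade/brownies/grapes, house 4 = water/cheesecake/apples.

2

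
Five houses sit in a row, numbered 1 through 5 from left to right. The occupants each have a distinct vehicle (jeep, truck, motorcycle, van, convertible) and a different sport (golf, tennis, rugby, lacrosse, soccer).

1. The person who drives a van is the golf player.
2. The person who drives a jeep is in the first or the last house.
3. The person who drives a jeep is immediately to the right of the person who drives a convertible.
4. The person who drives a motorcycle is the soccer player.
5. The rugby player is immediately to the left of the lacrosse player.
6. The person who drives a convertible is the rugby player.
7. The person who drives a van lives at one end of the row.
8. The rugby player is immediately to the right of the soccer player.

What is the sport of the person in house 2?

From clue 3, the person who drives a jeep must be in house 5.
From clue 3, the person who drives a convertible must be in house 4.
Clue 6: the rugby player is in house 4.
Clue 8 places the soccer player in house 3.
House 1's vehicle must be van (nothing else left).
Clue 1: the golf player is in house 1.
By clue 4, the person who drives a motorcycle is in house 3.
The lacrosse player is in house 5 (clue 5).
That leaves truck as the vehicle for house 2.
House 2 sport: only tennis fits.
So: house 1 = van/golf, house 2 = truck/tennis, house 3 = motorcycle/soccer, house 4 = convertible/rugby, house 5 = jeep/lacrosse.

tennis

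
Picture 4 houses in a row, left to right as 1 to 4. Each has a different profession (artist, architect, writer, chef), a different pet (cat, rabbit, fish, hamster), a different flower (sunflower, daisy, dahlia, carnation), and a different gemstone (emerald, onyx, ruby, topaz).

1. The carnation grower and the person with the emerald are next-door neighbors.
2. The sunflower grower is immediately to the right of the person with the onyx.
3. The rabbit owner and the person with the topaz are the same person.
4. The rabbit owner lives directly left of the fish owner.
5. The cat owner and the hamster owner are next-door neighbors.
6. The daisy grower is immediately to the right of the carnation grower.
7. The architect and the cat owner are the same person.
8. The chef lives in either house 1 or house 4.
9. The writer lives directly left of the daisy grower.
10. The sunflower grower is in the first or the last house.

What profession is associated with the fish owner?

artist

The sunflower grower is in house 4 (clue 10).
By clue 2, the person with the onyx is in house 3.
House 4's gemstone must be ruby (nothing else left).
The chef is narrowed to house 1 or 4; consider each.
Placing it in house 1 leads to a contradiction, so it's in house 4.
House 4 pet: only hamster fits.
Clue 5 places the cat owner in house 3.
Clue 7 places the architect in house 3.
That leaves rabbit as the pet for house 1.
The only pet still possible for house 2 is fish.
The person with the topaz is in house 1 (clue 3).
The only gemstone still possible for house 2 is emerald.
From clue 1, the carnation grower must be in house 1.
By clue 6, the daisy grower is in house 2.
From clue 9, the writer must be in house 1.
The only profession still possible for house 2 is artist.
House 3's flower must be dahlia (nothing else left).
So: house 1 = writer/rabbit/carnation/topaz, house 2 = artist/fish/daisy/emerald, house 3 = architect/cat/dahlia/onyx, house 4 = chef/hamster/sunflower/ruby.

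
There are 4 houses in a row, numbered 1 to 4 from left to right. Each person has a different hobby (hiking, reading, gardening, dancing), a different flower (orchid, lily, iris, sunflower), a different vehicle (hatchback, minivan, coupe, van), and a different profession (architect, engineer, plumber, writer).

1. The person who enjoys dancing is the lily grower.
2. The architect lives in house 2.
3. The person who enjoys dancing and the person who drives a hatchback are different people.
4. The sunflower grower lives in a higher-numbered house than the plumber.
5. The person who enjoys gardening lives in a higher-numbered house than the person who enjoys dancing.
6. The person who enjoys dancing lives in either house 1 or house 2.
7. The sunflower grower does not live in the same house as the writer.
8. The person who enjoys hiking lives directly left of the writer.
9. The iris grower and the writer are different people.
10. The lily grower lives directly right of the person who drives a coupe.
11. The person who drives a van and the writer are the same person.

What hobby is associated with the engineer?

hiking

Clue 2 places the architect in house 2.
Clue 1 places the person who enjoys dancing in house 2.
Clue 1: the lily grower is in house 2.
The person who drives a coupe is in house 1 (clue 10).
So house 1 gets reading for hobby.
That leaves gardening as the hobby for house 4.
House 2's vehicle must be minivan (nothing else left).
By clue 8, the writer is in house 4.
Clue 11: the person who drives a van is in house 4.
The only hobby still possible for house 3 is hiking.
House 3's vehicle must be hatchback (nothing else left).
Clue 7: the sunflower grower is in house 3.
The only flower still possible for house 4 is orchid.
From clue 4, the plumber must be in house 1.
House 1 flower: only iris fits.
The only profession still possible for house 3 is engineer.
So: house 1 = reading/iris/coupe/plumber, house 2 = dancing/lily/minivan/architect, house 3 = hiking/sunflower/hatchback/engineer, house 4 = gardening/orchid/van/writer.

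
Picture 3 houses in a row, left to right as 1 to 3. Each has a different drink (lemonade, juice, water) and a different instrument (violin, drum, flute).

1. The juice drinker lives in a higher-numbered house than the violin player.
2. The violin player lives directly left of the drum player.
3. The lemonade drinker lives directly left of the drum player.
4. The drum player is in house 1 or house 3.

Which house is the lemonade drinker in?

2

Clue 4 places the drum player in house 3.
By clue 2, the violin player is in house 2.
Clue 3: the lemonade drinker is in house 2.
That leaves water as the drink for house 1.
House 3's drink must be juice (nothing else left).
The only instrument still possible for house 1 is flute.
So: house 1 = water/flute, house 2 = lemonade/violin, house 3 = juice/drum.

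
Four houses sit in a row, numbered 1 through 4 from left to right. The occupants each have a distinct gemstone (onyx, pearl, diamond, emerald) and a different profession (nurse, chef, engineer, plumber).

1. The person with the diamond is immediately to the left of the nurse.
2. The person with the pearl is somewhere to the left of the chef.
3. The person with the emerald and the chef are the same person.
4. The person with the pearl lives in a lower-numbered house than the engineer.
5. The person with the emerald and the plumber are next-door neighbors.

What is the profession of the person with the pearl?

plumber

The only profession still possible for house 1 is plumber.
The person with the emerald is in house 2 (clue 5).
That leaves onyx as the gemstone for house 4.
Clue 3 places the chef in house 2.
So house 3 gets engineer for profession.
House 4 profession: only nurse fits.
Clue 1: the person with the diamond is in house 3.
From clue 2, the person with the pearl must be in house 1.
So: house 1 = pearl/plumber, house 2 = emerald/chef, house 3 = diamond/engineer, house 4 = onyx/nurse.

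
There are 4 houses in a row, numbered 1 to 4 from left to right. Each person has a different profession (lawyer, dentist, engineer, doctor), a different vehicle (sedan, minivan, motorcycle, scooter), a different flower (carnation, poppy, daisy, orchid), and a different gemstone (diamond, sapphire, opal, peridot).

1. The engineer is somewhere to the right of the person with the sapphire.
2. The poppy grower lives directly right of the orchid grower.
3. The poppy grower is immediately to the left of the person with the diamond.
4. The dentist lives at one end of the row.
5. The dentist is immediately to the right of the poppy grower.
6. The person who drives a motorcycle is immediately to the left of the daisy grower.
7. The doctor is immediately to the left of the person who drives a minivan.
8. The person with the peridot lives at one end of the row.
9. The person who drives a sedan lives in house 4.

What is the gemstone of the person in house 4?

diamond

Clue 5 places the dentist in house 4.
From clue 5, the poppy grower must be in house 3.
Clue 9: the person who drives a sedan is in house 4.
By clue 2, the orchid grower is in house 2.
From clue 3, the person with the diamond must be in house 4.
So house 1 gets carnation for flower.
That leaves daisy as the flower for house 4.
The only gemstone still possible for house 1 is peridot.
House 3's gemstone must be opal (nothing else left).
By clue 1, the engineer is in house 3.
By clue 6, the person who drives a motorcycle is in house 3.
The only vehicle still possible for house 1 is scooter.
That leaves minivan as the vehicle for house 2.
That leaves sapphire as the gemstone for house 2.
Clue 7 places the doctor in house 1.
The only profession still possible for house 2 is lawyer.
So: house 1 = doctor/scooter/carnation/peridot, house 2 = lawyer/minivan/orchid/sapphire, house 3 = engineer/motorcycle/poppy/opal, house 4 = dentist/sedan/daisy/diamond.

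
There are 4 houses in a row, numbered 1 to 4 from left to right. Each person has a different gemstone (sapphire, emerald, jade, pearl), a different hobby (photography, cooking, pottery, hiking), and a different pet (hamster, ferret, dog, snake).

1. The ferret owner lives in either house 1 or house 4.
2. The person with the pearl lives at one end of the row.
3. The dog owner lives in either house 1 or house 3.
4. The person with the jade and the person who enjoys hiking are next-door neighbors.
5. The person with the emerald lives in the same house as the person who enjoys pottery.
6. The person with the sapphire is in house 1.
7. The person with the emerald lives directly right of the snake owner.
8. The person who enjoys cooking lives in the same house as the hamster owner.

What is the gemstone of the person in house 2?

By clue 6, the person with the sapphire is in house 1.
House 4's gemstone must be pearl (nothing else left).
The person with the emerald is narrowed to house 2 or 3; consider each.
Placing it in house 2 leads to a contradiction, so it's in house 3.
Clue 5 places the person who enjoys pottery in house 3.
Clue 7: the snake owner is in house 2.
That leaves jade as the gemstone for house 2.
From clue 4, the person who enjoys hiking must be in house 1.
House 2's hobby must be photography (nothing else left).
That leaves cooking as the hobby for house 4.
The only pet still possible for house 3 is dog.
By clue 8, the hamster owner is in house 4.
That leaves ferret as the pet for house 1.
So: house 1 = sapphire/hiking/ferret, house 2 = jade/photography/snake, house 3 = emerald/pottery/dog, house 4 = pearl/cooking/hamster.

jade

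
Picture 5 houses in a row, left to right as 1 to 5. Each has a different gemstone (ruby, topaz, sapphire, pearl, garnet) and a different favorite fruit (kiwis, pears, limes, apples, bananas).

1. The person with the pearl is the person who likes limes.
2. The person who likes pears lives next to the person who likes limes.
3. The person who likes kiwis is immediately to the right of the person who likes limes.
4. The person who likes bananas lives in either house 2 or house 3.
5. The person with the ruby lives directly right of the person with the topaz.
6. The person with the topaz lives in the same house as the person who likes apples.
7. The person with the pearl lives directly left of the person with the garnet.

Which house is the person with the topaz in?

The person who likes bananas is narrowed to house 2 or 3; consider each.
Placing it in house 3 leads to a contradiction, so it's in house 2.
That leaves apples as the favorite fruit for house 1.
Clue 6: the person with the topaz is in house 1.
By clue 5, the person with the ruby is in house 2.
The person with the garnet is narrowed to house 4 or 5; consider each.
Placing it in house 4 leads to a contradiction, so it's in house 5.
The person with the pearl is in house 4 (clue 7).
House 3's gemstone must be sapphire (nothing else left).
From clue 1, the person who likes limes must be in house 4.
Clue 3: the person who likes kiwis is in house 5.
That leaves pears as the favorite fruit for house 3.
So: house 1 = topaz/apples, house 2 = ruby/bananas, house 3 = sapphire/pears, house 4 = pearl/limes, house 5 = garnet/kiwis.

1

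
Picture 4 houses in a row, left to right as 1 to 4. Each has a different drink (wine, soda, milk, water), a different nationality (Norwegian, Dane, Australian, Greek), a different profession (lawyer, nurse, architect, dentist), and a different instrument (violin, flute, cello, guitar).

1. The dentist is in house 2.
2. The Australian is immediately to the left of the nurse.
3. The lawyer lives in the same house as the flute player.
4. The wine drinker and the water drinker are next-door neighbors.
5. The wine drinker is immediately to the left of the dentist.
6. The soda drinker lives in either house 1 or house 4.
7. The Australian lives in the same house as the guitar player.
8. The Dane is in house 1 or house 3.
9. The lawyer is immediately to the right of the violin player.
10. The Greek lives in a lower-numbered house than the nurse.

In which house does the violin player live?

The dentist is in house 2 (clue 1).
Clue 5: the wine drinker is in house 1.
That leaves soda as the drink for house 4.
The only nationality still possible for house 4 is Norwegian.
House 1's profession must be architect (nothing else left).
The water drinker is in house 2 (clue 4).
House 3 drink: only milk fits.
House 1's instrument must be cello (nothing else left).
House 4's instrument must be flute (nothing else left).
By clue 3, the lawyer is in house 4.
By clue 9, the violin player is in house 3.
That leaves nurse as the profession for house 3.
That leaves guitar as the instrument for house 2.
The Australian is in house 2 (clue 2).
House 1's nationality must be Greek (nothing else left).
House 3 nationality: only Dane fits.
So: house 1 = wine/Greek/architect/cello, house 2 = water/Australian/dentist/guitar, house 3 = milk/Dane/nurse/violin, house 4 = soda/Norwegian/lawyer/flute.

3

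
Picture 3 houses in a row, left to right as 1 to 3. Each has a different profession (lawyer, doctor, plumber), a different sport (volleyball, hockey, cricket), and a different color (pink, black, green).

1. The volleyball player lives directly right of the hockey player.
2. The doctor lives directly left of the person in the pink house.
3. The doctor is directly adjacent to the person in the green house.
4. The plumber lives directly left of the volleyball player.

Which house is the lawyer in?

House 3's profession must be lawyer (nothing else left).
The doctor is narrowed to house 1 or 2; consider each.
Placing it in house 1 leads to a contradiction, so it's in house 2.
The person in the pink house is in house 3 (clue 2).
So house 1 gets plumber for profession.
House 1's color must be green (nothing else left).
So house 2 gets black for color.
From clue 4, the volleyball player must be in house 2.
House 1 sport: only hockey fits.
House 3 sport: only cricket fits.
So: house 1 = plumber/hockey/green, house 2 = doctor/volleyball/black, house 3 = lawyer/cricket/pink.

3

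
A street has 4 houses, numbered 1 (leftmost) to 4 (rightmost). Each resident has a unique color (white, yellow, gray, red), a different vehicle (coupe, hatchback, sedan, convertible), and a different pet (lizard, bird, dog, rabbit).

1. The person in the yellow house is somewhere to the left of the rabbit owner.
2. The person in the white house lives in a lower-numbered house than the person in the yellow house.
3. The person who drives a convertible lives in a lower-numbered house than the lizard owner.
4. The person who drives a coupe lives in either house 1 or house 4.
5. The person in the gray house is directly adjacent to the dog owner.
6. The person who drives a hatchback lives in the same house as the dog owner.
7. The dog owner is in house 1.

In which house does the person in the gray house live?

2

By clue 7, the dog owner is in house 1.
From clue 5, the person in the gray house must be in house 2.
Clue 6: the person who drives a hatchback is in house 1.
House 4's color must be red (nothing else left).
Clue 1: the rabbit owner is in house 4.
That leaves white as the color for house 1.
House 3 color: only yellow fits.
House 4's vehicle must be coupe (nothing else left).
House 2's pet must be bird (nothing else left).
House 3 pet: only lizard fits.
From clue 3, the person who drives a convertible must be in house 2.
That leaves sedan as the vehicle for house 3.
So: house 1 = white/hatchback/dog, house 2 = gray/convertible/bird, house 3 = yellow/sedan/lizard, house 4 = red/coupe/rabbit.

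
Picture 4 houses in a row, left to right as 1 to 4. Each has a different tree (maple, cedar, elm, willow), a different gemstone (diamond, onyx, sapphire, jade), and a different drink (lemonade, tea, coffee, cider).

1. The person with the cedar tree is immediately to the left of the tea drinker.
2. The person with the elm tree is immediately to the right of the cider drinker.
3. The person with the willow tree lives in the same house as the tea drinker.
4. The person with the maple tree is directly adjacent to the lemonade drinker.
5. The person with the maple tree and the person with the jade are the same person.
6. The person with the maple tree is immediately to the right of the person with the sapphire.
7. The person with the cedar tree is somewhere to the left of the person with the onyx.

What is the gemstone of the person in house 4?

So house 1 gets cedar for tree.
From clue 1, the tea drinker must be in house 2.
The person with the willow tree is in house 2 (clue 3).
Clue 2: the person with the elm tree is in house 4.
From clue 2, the cider drinker must be in house 3.
So house 3 gets maple for tree.
House 1 gemstone: only diamond fits.
House 1 drink: only coffee fits.
The only drink still possible for house 4 is lemonade.
The person with the jade is in house 3 (clue 5).
From clue 6, the person with the sapphire must be in house 2.
House 4 gemstone: only onyx fits.
So: house 1 = cedar/diamond/coffee, house 2 = willow/sapphire/tea, house 3 = maple/jade/cider, house 4 = elm/onyx/lemonade.

onyx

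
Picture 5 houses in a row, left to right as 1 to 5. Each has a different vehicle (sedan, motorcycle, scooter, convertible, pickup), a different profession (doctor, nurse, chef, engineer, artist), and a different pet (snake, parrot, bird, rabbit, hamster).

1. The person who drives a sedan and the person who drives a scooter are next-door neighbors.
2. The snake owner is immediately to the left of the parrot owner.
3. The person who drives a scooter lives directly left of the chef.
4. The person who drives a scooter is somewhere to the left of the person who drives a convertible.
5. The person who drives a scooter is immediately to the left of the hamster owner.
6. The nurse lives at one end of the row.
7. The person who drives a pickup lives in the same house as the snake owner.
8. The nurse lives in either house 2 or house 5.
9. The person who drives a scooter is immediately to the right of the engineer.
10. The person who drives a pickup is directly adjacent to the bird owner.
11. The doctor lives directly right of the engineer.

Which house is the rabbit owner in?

From clue 8, the nurse must be in house 5.
The person who drives a scooter is narrowed to house 2 or 3; consider each.
Placing it in house 2 leads to a contradiction, so it's in house 3.
By clue 3, the chef is in house 4.
By clue 5, the hamster owner is in house 4.
From clue 9, the engineer must be in house 2.
From clue 11, the doctor must be in house 3.
The only profession still possible for house 1 is artist.
The only pet still possible for house 5 is rabbit.
The person who drives a convertible is narrowed to house 4 or 5; consider each.
Placing it in house 4 leads to a contradiction, so it's in house 5.
The person who drives a pickup is narrowed to house 1 or 2; consider each.
Placing it in house 1 leads to a contradiction, so it's in house 2.
By clue 7, the snake owner is in house 2.
So house 1 gets motorcycle for vehicle.
So house 4 gets sedan for vehicle.
House 1's pet must be bird (nothing else left).
The only pet still possible for house 3 is parrot.
So: house 1 = motorcycle/artist/bird, house 2 = pickup/engineer/snake, house 3 = scooter/doctor/parrot, house 4 = sedan/chef/hamster, house 5 = convertible/nurse/rabbit.

5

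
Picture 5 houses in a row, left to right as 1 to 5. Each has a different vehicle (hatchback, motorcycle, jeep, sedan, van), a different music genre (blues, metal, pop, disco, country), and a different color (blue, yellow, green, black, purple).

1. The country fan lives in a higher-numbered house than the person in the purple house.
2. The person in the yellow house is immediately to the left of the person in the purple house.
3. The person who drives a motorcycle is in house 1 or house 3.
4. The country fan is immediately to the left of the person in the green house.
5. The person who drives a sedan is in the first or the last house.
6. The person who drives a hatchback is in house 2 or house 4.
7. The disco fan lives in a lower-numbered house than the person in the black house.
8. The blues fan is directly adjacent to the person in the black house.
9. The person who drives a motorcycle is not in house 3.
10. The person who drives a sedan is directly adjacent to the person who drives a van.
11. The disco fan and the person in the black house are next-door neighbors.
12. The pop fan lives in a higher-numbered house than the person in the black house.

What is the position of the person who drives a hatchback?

Clue 9: the person who drives a motorcycle is in house 1.
That leaves jeep as the vehicle for house 3.
House 5 vehicle: only sedan fits.
From clue 10, the person who drives a van must be in house 4.
House 2's vehicle must be hatchback (nothing else left).
The country fan is narrowed to house 3 or 4; consider each.
Placing it in house 4 leads to a contradiction, so it's in house 3.
From clue 1, the person in the purple house must be in house 2.
The person in the yellow house is in house 1 (clue 2).
Clue 4 places the person in the green house in house 4.
House 5's color must be blue (nothing else left).
From clue 11, the disco fan must be in house 2.
The only music genre still possible for house 1 is metal.
House 5's music genre must be pop (nothing else left).
So house 3 gets black for color.
House 4's music genre must be blues (nothing else left).
So: house 1 = motorcycle/metal/yellow, house 2 = hatchback/disco/purple, house 3 = jeep/country/black, house 4 = van/blues/green, house 5 = sedan/pop/blue.

2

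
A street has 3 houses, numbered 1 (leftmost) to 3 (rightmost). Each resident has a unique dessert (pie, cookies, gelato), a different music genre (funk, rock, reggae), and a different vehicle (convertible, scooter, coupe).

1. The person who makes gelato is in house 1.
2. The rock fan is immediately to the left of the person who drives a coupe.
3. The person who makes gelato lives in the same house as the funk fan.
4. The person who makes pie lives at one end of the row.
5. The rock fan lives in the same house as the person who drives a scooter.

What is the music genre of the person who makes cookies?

The person who makes gelato is in house 1 (clue 1).
By clue 3, the funk fan is in house 1.
So house 2 gets cookies for dessert.
So house 3 gets pie for dessert.
So house 2 gets rock for music genre.
The only music genre still possible for house 3 is reggae.
Clue 2 places the person who drives a coupe in house 3.
From clue 5, the person who drives a scooter must be in house 2.
House 1 vehicle: only convertible fits.
So: house 1 = gelato/funk/convertible, house 2 = cookies/rock/scooter, house 3 = pie/reggae/coupe.

rock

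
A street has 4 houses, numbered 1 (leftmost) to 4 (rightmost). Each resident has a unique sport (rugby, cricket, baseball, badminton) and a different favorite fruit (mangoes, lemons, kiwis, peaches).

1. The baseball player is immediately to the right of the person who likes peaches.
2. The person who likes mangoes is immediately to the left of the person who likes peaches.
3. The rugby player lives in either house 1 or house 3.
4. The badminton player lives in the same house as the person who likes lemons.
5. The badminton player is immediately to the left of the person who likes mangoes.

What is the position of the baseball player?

4

The badminton player is in house 1 (clue 5).
Clue 5 places the person who likes mangoes in house 2.
House 3 favorite fruit: only peaches fits.
The baseball player is in house 4 (clue 1).
The person who likes lemons is in house 1 (clue 4).
House 2's sport must be cricket (nothing else left).
The only sport still possible for house 3 is rugby.
That leaves kiwis as the favorite fruit for house 4.
So: house 1 = badminton/lemons, house 2 = cricket/mangoes, house 3 = rugby/peaches, house 4 = baseball/kiwis.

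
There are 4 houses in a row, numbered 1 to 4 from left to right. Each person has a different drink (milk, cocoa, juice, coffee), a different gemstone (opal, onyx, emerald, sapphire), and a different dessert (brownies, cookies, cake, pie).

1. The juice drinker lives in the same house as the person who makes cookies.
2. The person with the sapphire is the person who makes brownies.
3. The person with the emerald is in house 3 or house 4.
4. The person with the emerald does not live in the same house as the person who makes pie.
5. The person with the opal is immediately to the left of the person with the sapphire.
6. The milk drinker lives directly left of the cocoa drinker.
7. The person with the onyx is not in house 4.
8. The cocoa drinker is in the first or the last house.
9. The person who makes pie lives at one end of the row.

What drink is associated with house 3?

Clue 8 places the cocoa drinker in house 4.
Clue 6: the milk drinker is in house 3.
The coffee drinker is narrowed to house 1 or 2; consider each.
Placing it in house 2 leads to a contradiction, so it's in house 1.
House 2 drink: only juice fits.
Clue 1: the person who makes cookies is in house 2.
House 1 gemstone: only onyx fits.
So house 2 gets opal for gemstone.
Clue 5: the person with the sapphire is in house 3.
House 4 gemstone: only emerald fits.
The person who makes brownies is in house 3 (clue 2).
By clue 4, the person who makes pie is in house 1.
House 4's dessert must be cake (nothing else left).
So: house 1 = coffee/onyx/pie, house 2 = juice/opal/cookies, house 3 = milk/sapphire/brownies, house 4 = cocoa/emerald/cake.

milk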